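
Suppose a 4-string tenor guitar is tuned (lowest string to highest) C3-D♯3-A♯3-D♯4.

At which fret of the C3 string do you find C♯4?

C♯4 is 13 semitones above the open C3 (C–C#–D–D#–…–B–C–C#), so it sits at fret 13.

13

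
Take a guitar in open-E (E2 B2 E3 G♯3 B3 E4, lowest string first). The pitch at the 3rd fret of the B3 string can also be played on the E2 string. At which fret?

B3 at fret 3 is B3 + 3 semitones = D4.
The open E2 string is 19 semitones below the open B3, so the same pitch on the E2 string lies at fret 3 + 19 = 22.

22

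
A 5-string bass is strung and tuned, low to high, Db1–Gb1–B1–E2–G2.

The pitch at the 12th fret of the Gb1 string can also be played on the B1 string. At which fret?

7

Gb1 at fret 12 is Gb1 + 12 semitones = Gb2.
The open B1 string is 5 semitones above the open Gb1, so the same pitch on the B1 string lies at fret 12 − 5 = 7.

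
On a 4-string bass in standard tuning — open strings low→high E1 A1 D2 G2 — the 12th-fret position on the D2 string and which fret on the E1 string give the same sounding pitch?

Fret 12 on D2 is MIDI 38 + 12 = 50 (D3). On the E1 string (open MIDI 28), that pitch is 50 − 28 = fret 22.

22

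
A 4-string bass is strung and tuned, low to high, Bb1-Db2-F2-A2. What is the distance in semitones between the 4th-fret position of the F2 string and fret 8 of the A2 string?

F2 at fret 4 → A2 (MIDI 45); A2 at fret 8 → F3 (MIDI 53).
45 − 53 = -8, so the two pitches are 8 semitones apart, with F3 the higher.

8 semitones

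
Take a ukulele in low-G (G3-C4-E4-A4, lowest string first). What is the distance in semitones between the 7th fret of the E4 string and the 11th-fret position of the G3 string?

5 semitones

E4 at fret 7 → B4 (MIDI 71); G3 at fret 11 → F#4 (MIDI 66).
71 − 66 = 5, so the two pitches are 5 semitones apart, with B4 the higher.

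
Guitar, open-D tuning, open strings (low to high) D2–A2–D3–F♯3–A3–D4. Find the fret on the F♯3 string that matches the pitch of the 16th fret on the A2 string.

7

Fret 16 on A2 is MIDI 45 + 16 = 61 (C♯4). On the F♯3 string (open MIDI 54), that pitch is 61 − 54 = fret 7.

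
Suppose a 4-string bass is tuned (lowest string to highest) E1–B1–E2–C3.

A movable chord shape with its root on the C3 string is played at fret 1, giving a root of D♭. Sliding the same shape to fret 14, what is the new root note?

Moving from fret 1 to fret 14 shifts the root by 13 semitones.
D♭ up 13 semitones is D.

D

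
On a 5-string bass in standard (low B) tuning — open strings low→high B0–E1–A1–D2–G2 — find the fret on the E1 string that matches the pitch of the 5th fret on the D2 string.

15

Fret 5 on D2 is MIDI 38 + 5 = 43 (G2). On the E1 string (open MIDI 28), that pitch is 43 − 28 = fret 15.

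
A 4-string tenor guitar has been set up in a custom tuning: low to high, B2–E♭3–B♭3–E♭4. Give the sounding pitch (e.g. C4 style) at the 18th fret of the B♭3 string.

The open B♭3 string plus 18 semitones: Bb–B–C–Db–…–D–Eb–E.
The walk passes from B into C 2 times, so the octave number goes from 3 to 5.

E5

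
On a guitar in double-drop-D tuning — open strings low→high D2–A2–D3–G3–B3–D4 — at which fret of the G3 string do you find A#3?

3

A#3 is 3 semitones above the open G3 (G–G#–A–A#), so it sits at fret 3.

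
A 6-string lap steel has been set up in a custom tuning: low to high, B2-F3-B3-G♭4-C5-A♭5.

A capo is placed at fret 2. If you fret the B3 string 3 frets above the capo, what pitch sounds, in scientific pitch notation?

The capo raises the open B3 by 2 semitones to D♭4; fretting 3 more gives B3 + 2 + 3 = B3 + 5 semitones = E4.

E4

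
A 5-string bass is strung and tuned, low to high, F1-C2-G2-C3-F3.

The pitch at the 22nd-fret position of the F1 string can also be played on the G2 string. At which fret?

F1 at fret 22 is F1 + 22 semitones = D♯3.
The open G2 string is 14 semitones above the open F1, so the same pitch on the G2 string lies at fret 22 − 14 = 8.

8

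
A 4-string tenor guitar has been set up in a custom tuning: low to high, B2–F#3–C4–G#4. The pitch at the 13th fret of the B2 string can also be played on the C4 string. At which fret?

Fret 13 on B2 is MIDI 47 + 13 = 60 (C4). On the C4 string (open MIDI 60), that pitch is 60 − 60 = fret 0.

0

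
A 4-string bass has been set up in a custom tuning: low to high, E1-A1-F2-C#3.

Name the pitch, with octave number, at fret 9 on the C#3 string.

A#3

C#3 is MIDI 49. Adding 9 gives 58, which is A#3.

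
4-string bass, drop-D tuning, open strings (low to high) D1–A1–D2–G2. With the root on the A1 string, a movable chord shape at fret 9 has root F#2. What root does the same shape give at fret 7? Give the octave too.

E2

Moving from fret 9 to fret 7 shifts the root by -2 semitones.
F#2 down 2 semitones is E2.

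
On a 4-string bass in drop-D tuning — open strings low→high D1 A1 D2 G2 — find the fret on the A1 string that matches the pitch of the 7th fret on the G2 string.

G2 at fret 7 is G2 + 7 semitones = D3.
The open A1 string is 10 semitones below the open G2, so the same pitch on the A1 string lies at fret 7 + 10 = 17.

17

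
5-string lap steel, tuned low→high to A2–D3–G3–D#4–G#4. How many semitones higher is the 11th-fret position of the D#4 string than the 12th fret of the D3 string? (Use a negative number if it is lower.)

12 semitones

D#4 at fret 11 → D5 (MIDI 74); D3 at fret 12 → D4 (MIDI 62).
74 − 62 = 12, so the two pitches are 12 semitones apart.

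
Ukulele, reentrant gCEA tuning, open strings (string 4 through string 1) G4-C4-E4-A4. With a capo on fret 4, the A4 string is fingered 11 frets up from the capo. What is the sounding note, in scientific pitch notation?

C6

The capo raises the open A4 by 4 semitones to C♯5; fretting 11 more gives A4 + 4 + 11 = A4 + 15 semitones = C6.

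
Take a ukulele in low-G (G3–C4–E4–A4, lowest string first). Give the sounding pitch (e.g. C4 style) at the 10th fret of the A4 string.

A4 is MIDI 69. Adding 10 gives 79, which is G5.

G5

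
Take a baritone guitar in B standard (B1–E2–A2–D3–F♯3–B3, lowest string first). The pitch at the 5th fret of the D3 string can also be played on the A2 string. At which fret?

10

D3 at fret 5 is D3 + 5 semitones = G3.
The open A2 string is 5 semitones below the open D3, so the same pitch on the A2 string lies at fret 5 + 5 = 10.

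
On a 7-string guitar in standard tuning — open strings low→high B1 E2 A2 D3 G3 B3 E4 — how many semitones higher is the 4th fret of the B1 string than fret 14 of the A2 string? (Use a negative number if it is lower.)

-20 semitones

B1 at fret 4 → D♯2 (MIDI 39); A2 at fret 14 → B3 (MIDI 59).
39 − 59 = -20, so the two pitches are 20 semitones apart.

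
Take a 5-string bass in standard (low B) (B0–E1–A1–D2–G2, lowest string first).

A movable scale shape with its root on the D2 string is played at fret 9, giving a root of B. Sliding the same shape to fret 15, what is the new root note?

F

Moving from fret 9 to fret 15 shifts the root by 6 semitones.
B up 6 semitones is F.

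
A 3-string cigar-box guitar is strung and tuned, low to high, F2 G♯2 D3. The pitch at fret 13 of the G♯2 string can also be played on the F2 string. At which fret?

Fret 13 on G♯2 is MIDI 44 + 13 = 57 (A3). On the F2 string (open MIDI 41), that pitch is 57 − 41 = fret 16.

16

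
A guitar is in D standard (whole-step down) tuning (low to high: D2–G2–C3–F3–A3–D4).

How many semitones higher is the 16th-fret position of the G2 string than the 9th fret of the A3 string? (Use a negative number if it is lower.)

-7 semitones

G2 at fret 16 → B3 (MIDI 59); A3 at fret 9 → F#4 (MIDI 66).
59 − 66 = -7, so the two pitches are 7 semitones apart.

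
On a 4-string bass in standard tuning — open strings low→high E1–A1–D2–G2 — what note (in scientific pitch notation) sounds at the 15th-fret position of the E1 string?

Each fret is one semitone, so E1 + 15 = G2.

G2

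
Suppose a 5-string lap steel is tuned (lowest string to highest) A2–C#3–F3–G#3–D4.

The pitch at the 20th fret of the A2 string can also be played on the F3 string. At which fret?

12

A2 at fret 20 is A2 + 20 semitones = F4.
The open F3 string is 8 semitones above the open A2, so the same pitch on the F3 string lies at fret 20 − 8 = 12.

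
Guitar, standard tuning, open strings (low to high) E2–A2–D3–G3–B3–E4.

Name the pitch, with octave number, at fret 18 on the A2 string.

D♯4

Each fret is one semitone, so A2 + 18 = D♯4.
(Equivalently spelled E♭4.)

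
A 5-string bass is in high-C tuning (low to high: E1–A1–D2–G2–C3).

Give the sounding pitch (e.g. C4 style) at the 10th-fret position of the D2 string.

C3

Each fret is one semitone, so D2 + 10 = C3.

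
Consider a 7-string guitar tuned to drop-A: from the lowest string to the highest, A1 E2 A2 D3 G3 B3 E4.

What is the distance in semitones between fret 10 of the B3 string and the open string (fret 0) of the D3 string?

19 semitones

B3 at fret 10 → A4 (MIDI 69); D3 at fret 0 → D3 (MIDI 50).
69 − 50 = 19, so the two pitches are 19 semitones apart, with A4 the higher.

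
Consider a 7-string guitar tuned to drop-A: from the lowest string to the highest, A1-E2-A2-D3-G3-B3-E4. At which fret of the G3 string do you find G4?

12

G4 is 12 semitones above the open G3 (G–G#–A–A#–…–F–F#–G), so it sits at fret 12.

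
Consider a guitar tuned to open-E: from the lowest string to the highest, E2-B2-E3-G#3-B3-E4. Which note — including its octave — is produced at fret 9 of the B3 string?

Each fret is one semitone, so B3 + 9 = G#4.

G#4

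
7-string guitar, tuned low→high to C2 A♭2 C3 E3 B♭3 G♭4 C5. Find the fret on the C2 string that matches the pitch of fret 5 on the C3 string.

C3 at fret 5 is C3 + 5 semitones = F3.
The open C2 string is 12 semitones below the open C3, so the same pitch on the C2 string lies at fret 5 + 12 = 17.

17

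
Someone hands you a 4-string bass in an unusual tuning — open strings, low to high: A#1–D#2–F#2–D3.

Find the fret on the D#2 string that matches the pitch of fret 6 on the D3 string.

Fret 6 on D3 is MIDI 50 + 6 = 56 (G#3). On the D#2 string (open MIDI 39), that pitch is 56 − 39 = fret 17.

17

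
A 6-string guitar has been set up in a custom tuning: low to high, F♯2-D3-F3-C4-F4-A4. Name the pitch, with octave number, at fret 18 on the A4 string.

A4 is MIDI 69. Adding 18 gives 87, which is D♯6.
(Equivalently spelled E♭6.)

D♯6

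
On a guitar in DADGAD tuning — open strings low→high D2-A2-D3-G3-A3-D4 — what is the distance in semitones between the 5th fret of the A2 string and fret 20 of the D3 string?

20 semitones

A2 at fret 5 → D3 (MIDI 50); D3 at fret 20 → A#4 (MIDI 70).
50 − 70 = -20, so the two pitches are 20 semitones apart, with A#4 the higher.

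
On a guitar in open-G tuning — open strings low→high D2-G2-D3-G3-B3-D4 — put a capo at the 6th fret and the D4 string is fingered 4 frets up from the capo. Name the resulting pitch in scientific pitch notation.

C5

The capo raises the open D4 by 6 semitones to G#4; fretting 4 more gives D4 + 6 + 4 = D4 + 10 semitones = C5.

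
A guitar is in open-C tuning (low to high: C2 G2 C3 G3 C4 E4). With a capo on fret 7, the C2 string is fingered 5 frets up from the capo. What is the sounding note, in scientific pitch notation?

C3

The capo raises the open C2 by 7 semitones to G2; fretting 5 more gives C2 + 7 + 5 = C2 + 12 semitones = C3.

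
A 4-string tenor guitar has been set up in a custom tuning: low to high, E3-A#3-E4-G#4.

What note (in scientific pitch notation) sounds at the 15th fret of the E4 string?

G5

Each fret is one semitone, so E4 + 15 = G5.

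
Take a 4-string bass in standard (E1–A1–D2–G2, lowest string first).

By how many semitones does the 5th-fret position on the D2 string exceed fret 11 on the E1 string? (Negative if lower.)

D2 at fret 5 → G2 (MIDI 43); E1 at fret 11 → D♯2 (MIDI 39).
43 − 39 = 4, so the two pitches are 4 semitones apart.

4 semitones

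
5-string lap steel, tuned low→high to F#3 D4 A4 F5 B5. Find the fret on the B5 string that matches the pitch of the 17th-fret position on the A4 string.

A4 at fret 17 is A4 + 17 semitones = D6.
The open B5 string is 14 semitones above the open A4, so the same pitch on the B5 string lies at fret 17 − 14 = 3.

3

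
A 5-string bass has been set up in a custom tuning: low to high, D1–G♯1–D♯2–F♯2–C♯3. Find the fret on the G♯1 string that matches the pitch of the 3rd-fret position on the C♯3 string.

C♯3 at fret 3 is C♯3 + 3 semitones = E3.
The open G♯1 string is 17 semitones below the open C♯3, so the same pitch on the G♯1 string lies at fret 3 + 17 = 20.

20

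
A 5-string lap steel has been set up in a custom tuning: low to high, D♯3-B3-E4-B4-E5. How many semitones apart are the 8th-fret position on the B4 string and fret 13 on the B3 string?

B4 at fret 8 → G5 (MIDI 79); B3 at fret 13 → C5 (MIDI 72).
79 − 72 = 7, so the two pitches are 7 semitones apart, with G5 the higher.

7 semitones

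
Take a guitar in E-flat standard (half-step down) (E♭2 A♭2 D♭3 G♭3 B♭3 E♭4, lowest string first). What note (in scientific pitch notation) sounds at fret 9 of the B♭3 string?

B♭3 is MIDI 58. Adding 9 gives 67, which is G4.

G4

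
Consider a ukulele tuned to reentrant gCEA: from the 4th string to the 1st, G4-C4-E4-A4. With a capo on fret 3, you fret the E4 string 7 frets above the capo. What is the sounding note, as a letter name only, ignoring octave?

The capo raises the open E4 by 3 semitones to G4; fretting 7 more gives E4 + 3 + 7 = E4 + 10 semitones, landing on D.

D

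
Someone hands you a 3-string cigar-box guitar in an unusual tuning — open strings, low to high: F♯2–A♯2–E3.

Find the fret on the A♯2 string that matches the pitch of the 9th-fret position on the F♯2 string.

5

Fret 9 on F♯2 is MIDI 42 + 9 = 51 (D♯3). On the A♯2 string (open MIDI 46), that pitch is 51 − 46 = fret 5.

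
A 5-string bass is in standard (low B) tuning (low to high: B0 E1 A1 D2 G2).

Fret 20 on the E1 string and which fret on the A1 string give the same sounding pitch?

15

Fret 20 on E1 is MIDI 28 + 20 = 48 (C3). On the A1 string (open MIDI 33), that pitch is 48 − 33 = fret 15.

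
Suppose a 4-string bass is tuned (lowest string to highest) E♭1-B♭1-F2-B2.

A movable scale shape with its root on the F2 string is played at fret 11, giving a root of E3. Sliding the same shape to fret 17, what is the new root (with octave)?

B♭3

Moving from fret 11 to fret 17 shifts the root by 6 semitones.
E3 up 6 semitones is B♭3.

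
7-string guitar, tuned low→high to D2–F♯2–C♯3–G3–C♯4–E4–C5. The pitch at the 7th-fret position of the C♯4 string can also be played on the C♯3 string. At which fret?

C♯4 at fret 7 is C♯4 + 7 semitones = G♯4.
The open C♯3 string is 12 semitones below the open C♯4, so the same pitch on the C♯3 string lies at fret 7 + 12 = 19.

19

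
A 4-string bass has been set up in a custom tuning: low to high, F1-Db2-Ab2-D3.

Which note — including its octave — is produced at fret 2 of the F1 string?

F1 is MIDI 29. Adding 2 gives 31, which is G1.

G1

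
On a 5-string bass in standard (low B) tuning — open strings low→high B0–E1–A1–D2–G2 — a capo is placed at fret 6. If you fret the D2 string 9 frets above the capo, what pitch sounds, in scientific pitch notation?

The capo raises the open D2 by 6 semitones to G♯2; fretting 9 more gives D2 + 6 + 9 = D2 + 15 semitones = F3.

F3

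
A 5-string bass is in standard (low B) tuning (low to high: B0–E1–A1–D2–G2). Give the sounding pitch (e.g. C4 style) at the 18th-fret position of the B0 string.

B0 is MIDI 23. Adding 18 gives 41, which is F2.

F2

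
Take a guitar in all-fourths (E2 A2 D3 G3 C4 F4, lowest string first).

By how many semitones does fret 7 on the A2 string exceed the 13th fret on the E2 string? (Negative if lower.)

A2 at fret 7 → E3 (MIDI 52); E2 at fret 13 → F3 (MIDI 53).
52 − 53 = -1, so the two pitches are 1 semitone apart.

-1 semitone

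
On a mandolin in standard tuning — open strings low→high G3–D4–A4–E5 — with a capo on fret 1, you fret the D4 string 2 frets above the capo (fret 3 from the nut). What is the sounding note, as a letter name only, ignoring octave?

The capo raises the open D4 by 1 semitone to D#4; fretting 2 more gives D4 + 1 + 2 = D4 + 3 semitones, landing on F.

F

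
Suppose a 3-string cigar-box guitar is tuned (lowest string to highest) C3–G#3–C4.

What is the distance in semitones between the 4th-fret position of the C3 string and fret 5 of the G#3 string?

9 semitones

C3 at fret 4 → E3 (MIDI 52); G#3 at fret 5 → C#4 (MIDI 61).
52 − 61 = -9, so the two pitches are 9 semitones apart, with C#4 the higher.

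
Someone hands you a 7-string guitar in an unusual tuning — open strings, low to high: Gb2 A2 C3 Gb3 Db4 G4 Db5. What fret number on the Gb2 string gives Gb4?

24

Gb4 is 24 semitones above the open Gb2 (Gb–G–Ab–A–…–E–F–Gb), so it sits at fret 24.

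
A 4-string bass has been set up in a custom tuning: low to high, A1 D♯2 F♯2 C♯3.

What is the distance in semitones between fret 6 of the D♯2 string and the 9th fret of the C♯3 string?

D♯2 at fret 6 → A2 (MIDI 45); C♯3 at fret 9 → A♯3 (MIDI 58).
45 − 58 = -13, so the two pitches are 13 semitones apart, with A♯3 the higher.

13 semitones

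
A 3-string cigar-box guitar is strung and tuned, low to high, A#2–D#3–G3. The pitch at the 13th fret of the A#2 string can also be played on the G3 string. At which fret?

4

A#2 at fret 13 is A#2 + 13 semitones = B3.
The open G3 string is 9 semitones above the open A#2, so the same pitch on the G3 string lies at fret 13 − 9 = 4.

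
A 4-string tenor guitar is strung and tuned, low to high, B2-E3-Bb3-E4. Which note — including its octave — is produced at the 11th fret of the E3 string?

E3 is MIDI 52. Adding 11 gives 63, which is Eb4.
(Equivalently spelled D#4.)

Eb4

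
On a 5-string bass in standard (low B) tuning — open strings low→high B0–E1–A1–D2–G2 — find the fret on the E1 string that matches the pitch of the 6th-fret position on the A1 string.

11

A1 at fret 6 is A1 + 6 semitones = D♯2.
The open E1 string is 5 semitones below the open A1, so the same pitch on the E1 string lies at fret 6 + 5 = 11.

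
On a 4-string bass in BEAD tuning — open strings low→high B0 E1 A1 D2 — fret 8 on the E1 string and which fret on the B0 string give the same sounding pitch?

13

Fret 8 on E1 is MIDI 28 + 8 = 36 (C2). On the B0 string (open MIDI 23), that pitch is 36 − 23 = fret 13.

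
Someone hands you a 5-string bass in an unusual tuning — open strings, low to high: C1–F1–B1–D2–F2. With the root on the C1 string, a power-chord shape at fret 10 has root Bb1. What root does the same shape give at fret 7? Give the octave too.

Moving from fret 10 to fret 7 shifts the root by -3 semitones.
Bb1 down 3 semitones is G1.

G1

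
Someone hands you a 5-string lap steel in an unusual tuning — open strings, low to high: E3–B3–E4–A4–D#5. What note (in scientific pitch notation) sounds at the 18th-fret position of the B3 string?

F5

B3 is MIDI 59. Adding 18 gives 77, which is F5.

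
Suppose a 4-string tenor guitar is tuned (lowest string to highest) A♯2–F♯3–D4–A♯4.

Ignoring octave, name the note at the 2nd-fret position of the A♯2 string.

A♯2 is MIDI 46. Adding 2 gives 48; 48 mod 12 = 0, i.e. C.

C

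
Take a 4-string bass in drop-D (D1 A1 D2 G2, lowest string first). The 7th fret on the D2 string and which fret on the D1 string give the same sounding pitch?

Fret 7 on D2 is MIDI 38 + 7 = 45 (A2). On the D1 string (open MIDI 26), that pitch is 45 − 26 = fret 19.

19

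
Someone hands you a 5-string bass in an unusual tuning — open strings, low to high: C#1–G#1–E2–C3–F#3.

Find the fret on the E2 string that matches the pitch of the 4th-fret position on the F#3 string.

18

F#3 at fret 4 is F#3 + 4 semitones = A#3.
The open E2 string is 14 semitones below the open F#3, so the same pitch on the E2 string lies at fret 4 + 14 = 18.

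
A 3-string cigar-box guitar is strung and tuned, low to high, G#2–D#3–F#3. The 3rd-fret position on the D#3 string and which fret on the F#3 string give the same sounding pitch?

0

Fret 3 on D#3 is MIDI 51 + 3 = 54 (F#3). On the F#3 string (open MIDI 54), that pitch is 54 − 54 = fret 0.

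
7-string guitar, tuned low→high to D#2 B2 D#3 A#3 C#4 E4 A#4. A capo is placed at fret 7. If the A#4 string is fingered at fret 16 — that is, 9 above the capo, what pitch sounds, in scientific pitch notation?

D6

The capo raises the open A#4 by 7 semitones to F5; fretting 9 more gives A#4 + 7 + 9 = A#4 + 16 semitones = D6.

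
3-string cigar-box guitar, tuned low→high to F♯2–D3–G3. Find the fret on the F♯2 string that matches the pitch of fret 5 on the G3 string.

18

Fret 5 on G3 is MIDI 55 + 5 = 60 (C4). On the F♯2 string (open MIDI 42), that pitch is 60 − 42 = fret 18.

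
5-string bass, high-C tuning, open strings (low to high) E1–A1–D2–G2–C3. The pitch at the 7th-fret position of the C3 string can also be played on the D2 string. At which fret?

Fret 7 on C3 is MIDI 48 + 7 = 55 (G3). On the D2 string (open MIDI 38), that pitch is 55 − 38 = fret 17.

17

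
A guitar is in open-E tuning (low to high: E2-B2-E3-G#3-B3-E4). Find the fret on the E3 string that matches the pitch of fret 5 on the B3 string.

B3 at fret 5 is B3 + 5 semitones = E4.
The open E3 string is 7 semitones below the open B3, so the same pitch on the E3 string lies at fret 5 + 7 = 12.

12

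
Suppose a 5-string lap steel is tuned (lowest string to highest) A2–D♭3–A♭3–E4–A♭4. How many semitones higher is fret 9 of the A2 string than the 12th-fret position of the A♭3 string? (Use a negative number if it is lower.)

-14 semitones

A2 at fret 9 → G♭3 (MIDI 54); A♭3 at fret 12 → A♭4 (MIDI 68).
54 − 68 = -14, so the two pitches are 14 semitones apart.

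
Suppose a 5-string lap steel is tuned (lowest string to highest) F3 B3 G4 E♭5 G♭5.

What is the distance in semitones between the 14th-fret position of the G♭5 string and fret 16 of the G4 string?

9 semitones

G♭5 at fret 14 → A♭6 (MIDI 92); G4 at fret 16 → B5 (MIDI 83).
92 − 83 = 9, so the two pitches are 9 semitones apart, with A♭6 the higher.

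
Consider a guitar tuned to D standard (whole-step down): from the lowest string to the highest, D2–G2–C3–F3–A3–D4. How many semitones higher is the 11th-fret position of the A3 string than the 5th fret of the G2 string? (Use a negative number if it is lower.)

A3 at fret 11 → G#4 (MIDI 68); G2 at fret 5 → C3 (MIDI 48).
68 − 48 = 20, so the two pitches are 20 semitones apart.

20 semitones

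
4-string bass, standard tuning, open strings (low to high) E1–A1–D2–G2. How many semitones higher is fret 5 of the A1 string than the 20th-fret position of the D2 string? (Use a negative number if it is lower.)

A1 at fret 5 → D2 (MIDI 38); D2 at fret 20 → A♯3 (MIDI 58).
38 − 58 = -20, so the two pitches are 20 semitones apart.

-20 semitones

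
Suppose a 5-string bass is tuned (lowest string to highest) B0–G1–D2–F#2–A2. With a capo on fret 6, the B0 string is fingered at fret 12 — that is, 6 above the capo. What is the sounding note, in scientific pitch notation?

The capo raises the open B0 by 6 semitones to F1; fretting 6 more gives B0 + 6 + 6 = B0 + 12 semitones = B1.

B1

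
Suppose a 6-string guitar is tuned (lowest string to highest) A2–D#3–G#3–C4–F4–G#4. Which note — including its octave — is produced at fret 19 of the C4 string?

G5

C4 is MIDI 60. Adding 19 gives 79, which is G5.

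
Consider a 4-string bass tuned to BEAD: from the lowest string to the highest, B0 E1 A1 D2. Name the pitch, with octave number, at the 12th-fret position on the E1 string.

E2

The open E1 string plus 12 semitones: E–F–F#–G–…–D–D#–E.
The walk passes from B into C once, so the octave number goes from 1 to 2.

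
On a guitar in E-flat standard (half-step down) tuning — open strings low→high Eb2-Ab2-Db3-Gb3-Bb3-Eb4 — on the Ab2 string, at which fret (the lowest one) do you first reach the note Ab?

0

From Ab2, count semitones up the chromatic scale until reaching Ab: Ab — 0 steps.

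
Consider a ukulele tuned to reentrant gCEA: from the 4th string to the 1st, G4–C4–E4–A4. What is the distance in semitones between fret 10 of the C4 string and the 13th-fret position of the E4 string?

C4 at fret 10 → A#4 (MIDI 70); E4 at fret 13 → F5 (MIDI 77).
70 − 77 = -7, so the two pitches are 7 semitones apart, with F5 the higher.

7 semitones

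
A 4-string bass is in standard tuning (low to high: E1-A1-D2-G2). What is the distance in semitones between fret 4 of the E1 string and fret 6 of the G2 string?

E1 at fret 4 → G♯1 (MIDI 32); G2 at fret 6 → C♯3 (MIDI 49).
32 − 49 = -17, so the two pitches are 17 semitones apart, with C♯3 the higher.

17 semitones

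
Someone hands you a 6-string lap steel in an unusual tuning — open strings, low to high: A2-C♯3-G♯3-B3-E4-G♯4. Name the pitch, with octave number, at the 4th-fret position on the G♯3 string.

C4

G♯3 is MIDI 56. Adding 4 gives 60, which is C4.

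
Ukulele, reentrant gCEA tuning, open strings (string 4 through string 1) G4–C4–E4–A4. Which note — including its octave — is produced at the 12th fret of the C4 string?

C5

C4 is MIDI 60. Adding 12 gives 72, which is C5.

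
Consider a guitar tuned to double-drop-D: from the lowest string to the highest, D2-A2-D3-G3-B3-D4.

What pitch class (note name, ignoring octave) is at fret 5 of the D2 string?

D2 is MIDI 38. Adding 5 gives 43; 43 mod 12 = 7, i.e. G.

G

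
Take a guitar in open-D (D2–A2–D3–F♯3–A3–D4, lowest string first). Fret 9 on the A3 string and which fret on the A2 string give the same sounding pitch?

21

A3 at fret 9 is A3 + 9 semitones = F♯4.
The open A2 string is 12 semitones below the open A3, so the same pitch on the A2 string lies at fret 9 + 12 = 21.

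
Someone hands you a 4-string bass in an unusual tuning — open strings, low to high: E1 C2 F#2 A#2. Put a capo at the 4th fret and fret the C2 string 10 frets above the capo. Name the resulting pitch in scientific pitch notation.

D3

The capo raises the open C2 by 4 semitones to E2; fretting 10 more gives C2 + 4 + 10 = C2 + 14 semitones = D3.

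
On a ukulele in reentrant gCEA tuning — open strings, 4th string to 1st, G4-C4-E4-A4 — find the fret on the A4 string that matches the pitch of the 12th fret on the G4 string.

G4 at fret 12 is G4 + 12 semitones = G5.
The open A4 string is 2 semitones above the open G4, so the same pitch on the A4 string lies at fret 12 − 2 = 10.

10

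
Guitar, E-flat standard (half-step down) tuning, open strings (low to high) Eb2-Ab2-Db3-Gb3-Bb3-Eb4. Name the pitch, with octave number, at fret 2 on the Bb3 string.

Bb3 is MIDI 58. Adding 2 gives 60, which is C4.

C4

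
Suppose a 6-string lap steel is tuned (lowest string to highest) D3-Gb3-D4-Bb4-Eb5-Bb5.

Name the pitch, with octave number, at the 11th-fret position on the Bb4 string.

Bb4 is MIDI 70. Adding 11 gives 81, which is A5.

A5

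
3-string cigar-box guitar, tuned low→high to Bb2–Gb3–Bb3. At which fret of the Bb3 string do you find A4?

A4 is 11 semitones above the open Bb3 (Bb–B–C–Db–…–G–Ab–A), so it sits at fret 11.

11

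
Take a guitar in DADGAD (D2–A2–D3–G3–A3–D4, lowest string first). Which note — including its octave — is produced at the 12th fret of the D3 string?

Each fret is one semitone, so D3 + 12 = D4.

D4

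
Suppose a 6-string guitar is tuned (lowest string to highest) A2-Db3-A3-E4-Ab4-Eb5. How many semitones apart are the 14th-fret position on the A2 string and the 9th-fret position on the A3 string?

A2 at fret 14 → B3 (MIDI 59); A3 at fret 9 → Gb4 (MIDI 66).
59 − 66 = -7, so the two pitches are 7 semitones apart, with Gb4 the higher.

7 semitones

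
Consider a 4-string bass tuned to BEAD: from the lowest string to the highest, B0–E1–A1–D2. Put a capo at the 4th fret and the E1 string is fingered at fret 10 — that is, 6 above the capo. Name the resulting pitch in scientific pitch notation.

The capo raises the open E1 by 4 semitones to G#1; fretting 6 more gives E1 + 4 + 6 = E1 + 10 semitones = D2.

D2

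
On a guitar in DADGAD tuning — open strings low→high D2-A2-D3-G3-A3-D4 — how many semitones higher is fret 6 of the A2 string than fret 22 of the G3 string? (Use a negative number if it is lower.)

-26 semitones

A2 at fret 6 → D♯3 (MIDI 51); G3 at fret 22 → F5 (MIDI 77).
51 − 77 = -26, so the two pitches are 26 semitones apart.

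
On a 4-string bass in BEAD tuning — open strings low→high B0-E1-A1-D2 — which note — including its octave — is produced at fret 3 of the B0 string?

B0 is MIDI 23. Adding 3 gives 26, which is D1.

D1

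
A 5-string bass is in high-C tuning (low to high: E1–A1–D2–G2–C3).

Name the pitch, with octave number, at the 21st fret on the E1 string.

E1 is MIDI 28. Adding 21 gives 49, which is C#3.
(Equivalently spelled Db3.)

C#3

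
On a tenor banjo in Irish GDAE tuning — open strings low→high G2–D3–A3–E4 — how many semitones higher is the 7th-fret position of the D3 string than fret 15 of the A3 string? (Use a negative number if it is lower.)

-15 semitones

D3 at fret 7 → A3 (MIDI 57); A3 at fret 15 → C5 (MIDI 72).
57 − 72 = -15, so the two pitches are 15 semitones apart.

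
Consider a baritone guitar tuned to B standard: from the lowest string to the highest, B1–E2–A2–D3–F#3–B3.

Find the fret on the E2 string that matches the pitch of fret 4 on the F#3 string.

18

Fret 4 on F#3 is MIDI 54 + 4 = 58 (A#3). On the E2 string (open MIDI 40), that pitch is 58 − 40 = fret 18.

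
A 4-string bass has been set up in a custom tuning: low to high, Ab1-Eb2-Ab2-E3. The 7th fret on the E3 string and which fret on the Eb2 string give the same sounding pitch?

E3 at fret 7 is E3 + 7 semitones = B3.
The open Eb2 string is 13 semitones below the open E3, so the same pitch on the Eb2 string lies at fret 7 + 13 = 20.

20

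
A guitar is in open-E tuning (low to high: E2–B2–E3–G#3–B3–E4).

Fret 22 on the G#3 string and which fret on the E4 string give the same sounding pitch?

14

G#3 at fret 22 is G#3 + 22 semitones = F#5.
The open E4 string is 8 semitones above the open G#3, so the same pitch on the E4 string lies at fret 22 − 8 = 14.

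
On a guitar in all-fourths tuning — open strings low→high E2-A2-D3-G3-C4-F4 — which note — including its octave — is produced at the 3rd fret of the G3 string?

A#3

The open G3 string plus 3 semitones: G–G#–A–A#.
No B→C boundary is crossed, so the octave stays at 3.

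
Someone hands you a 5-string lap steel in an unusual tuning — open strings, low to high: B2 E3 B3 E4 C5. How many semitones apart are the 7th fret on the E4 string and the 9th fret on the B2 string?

15 semitones

E4 at fret 7 → B4 (MIDI 71); B2 at fret 9 → G#3 (MIDI 56).
71 − 56 = 15, so the two pitches are 15 semitones apart, with B4 the higher.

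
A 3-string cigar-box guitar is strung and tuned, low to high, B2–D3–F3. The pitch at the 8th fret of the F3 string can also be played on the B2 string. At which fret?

14

Fret 8 on F3 is MIDI 53 + 8 = 61 (C#4). On the B2 string (open MIDI 47), that pitch is 61 − 47 = fret 14.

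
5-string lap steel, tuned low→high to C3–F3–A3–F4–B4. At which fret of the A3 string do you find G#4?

G#4 is 11 semitones above the open A3 (A–A#–B–C–…–F#–G–G#), so it sits at fret 11.

11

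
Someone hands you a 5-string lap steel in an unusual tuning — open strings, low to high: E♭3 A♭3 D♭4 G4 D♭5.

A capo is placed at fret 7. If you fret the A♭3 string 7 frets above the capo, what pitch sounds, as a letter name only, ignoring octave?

B♭

The capo raises the open A♭3 by 7 semitones to E♭4; fretting 7 more gives A♭3 + 7 + 7 = A♭3 + 14 semitones, landing on B♭.
(Also written A♯.)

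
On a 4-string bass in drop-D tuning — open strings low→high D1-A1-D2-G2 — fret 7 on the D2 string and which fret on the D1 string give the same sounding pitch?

Fret 7 on D2 is MIDI 38 + 7 = 45 (A2). On the D1 string (open MIDI 26), that pitch is 45 − 26 = fret 19.

19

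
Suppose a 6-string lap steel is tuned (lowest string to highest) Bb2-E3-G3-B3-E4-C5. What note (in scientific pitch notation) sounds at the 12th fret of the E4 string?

E5

E4 is MIDI 64. Adding 12 gives 76, which is E5.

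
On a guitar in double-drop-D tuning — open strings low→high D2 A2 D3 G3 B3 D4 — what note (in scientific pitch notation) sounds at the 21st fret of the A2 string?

F#4

Each fret is one semitone, so A2 + 21 = F#4.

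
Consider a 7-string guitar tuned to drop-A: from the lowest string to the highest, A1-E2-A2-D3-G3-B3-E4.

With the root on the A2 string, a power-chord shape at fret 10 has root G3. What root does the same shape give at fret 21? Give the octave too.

Moving from fret 10 to fret 21 shifts the root by 11 semitones.
G3 up 11 semitones is F♯4.

F♯4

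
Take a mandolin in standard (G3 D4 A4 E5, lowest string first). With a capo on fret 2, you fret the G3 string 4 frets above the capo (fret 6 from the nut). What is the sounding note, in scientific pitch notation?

C#4

The capo raises the open G3 by 2 semitones to A3; fretting 4 more gives G3 + 2 + 4 = G3 + 6 semitones = C#4.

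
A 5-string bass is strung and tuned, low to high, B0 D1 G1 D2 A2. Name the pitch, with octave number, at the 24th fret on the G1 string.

G3

The open G1 string plus 24 semitones: G–Ab–A–Bb–…–F–Gb–G.
The walk passes from B into C 2 times, so the octave number goes from 1 to 3.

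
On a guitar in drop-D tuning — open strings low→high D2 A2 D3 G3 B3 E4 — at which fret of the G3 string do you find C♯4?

6

C♯4 is 6 semitones above the open G3 (G–G#–A–A#–B–C–C#), so it sits at fret 6.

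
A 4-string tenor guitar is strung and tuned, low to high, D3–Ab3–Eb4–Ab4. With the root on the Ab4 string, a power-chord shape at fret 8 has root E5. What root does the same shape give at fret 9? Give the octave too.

Moving from fret 8 to fret 9 shifts the root by 1 semitone.
E5 up 1 semitone is F5.

F5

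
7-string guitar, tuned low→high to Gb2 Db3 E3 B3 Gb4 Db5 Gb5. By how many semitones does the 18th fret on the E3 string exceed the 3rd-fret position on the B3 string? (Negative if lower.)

E3 at fret 18 → Bb4 (MIDI 70); B3 at fret 3 → D4 (MIDI 62).
70 − 62 = 8, so the two pitches are 8 semitones apart.

8 semitones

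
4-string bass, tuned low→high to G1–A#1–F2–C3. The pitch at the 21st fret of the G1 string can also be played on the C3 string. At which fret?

4

G1 at fret 21 is G1 + 21 semitones = E3.
The open C3 string is 17 semitones above the open G1, so the same pitch on the C3 string lies at fret 21 − 17 = 4.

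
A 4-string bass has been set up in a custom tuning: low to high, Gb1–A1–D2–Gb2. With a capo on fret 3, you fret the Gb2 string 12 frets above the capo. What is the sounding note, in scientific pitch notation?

A3

The capo raises the open Gb2 by 3 semitones to A2; fretting 12 more gives Gb2 + 3 + 12 = Gb2 + 15 semitones = A3.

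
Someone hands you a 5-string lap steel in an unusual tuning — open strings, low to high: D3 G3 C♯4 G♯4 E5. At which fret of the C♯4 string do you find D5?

13

D5 is 13 semitones above the open C♯4 (C#–D–D#–E–…–C–C#–D), so it sits at fret 13.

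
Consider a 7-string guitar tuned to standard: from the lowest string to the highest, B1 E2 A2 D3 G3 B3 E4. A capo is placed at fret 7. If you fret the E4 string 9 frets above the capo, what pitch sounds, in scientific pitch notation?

The capo raises the open E4 by 7 semitones to B4; fretting 9 more gives E4 + 7 + 9 = E4 + 16 semitones = G#5.
(Also written Ab.)

G#5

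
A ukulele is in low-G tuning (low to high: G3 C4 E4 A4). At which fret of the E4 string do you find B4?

B4 is 7 semitones above the open E4 (E–F–F#–G–G#–A–A#–B), so it sits at fret 7.

7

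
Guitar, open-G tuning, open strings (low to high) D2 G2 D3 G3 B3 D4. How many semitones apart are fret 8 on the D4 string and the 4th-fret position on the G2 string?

D4 at fret 8 → A#4 (MIDI 70); G2 at fret 4 → B2 (MIDI 47).
70 − 47 = 23, so the two pitches are 23 semitones apart, with A#4 the higher.

23 semitones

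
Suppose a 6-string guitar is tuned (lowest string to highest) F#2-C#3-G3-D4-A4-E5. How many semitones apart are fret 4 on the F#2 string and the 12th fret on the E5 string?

F#2 at fret 4 → A#2 (MIDI 46); E5 at fret 12 → E6 (MIDI 88).
46 − 88 = -42, so the two pitches are 42 semitones apart, with E6 the higher.

42 semitones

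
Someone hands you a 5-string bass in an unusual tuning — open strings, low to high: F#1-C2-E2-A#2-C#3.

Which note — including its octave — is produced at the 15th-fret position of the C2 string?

D#3

The open C2 string plus 15 semitones: C–C#–D–D#–…–C#–D–D#.
The walk passes from B into C once, so the octave number goes from 2 to 3.
(Equivalently spelled Eb3.)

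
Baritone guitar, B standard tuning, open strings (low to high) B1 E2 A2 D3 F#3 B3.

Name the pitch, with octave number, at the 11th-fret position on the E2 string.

Each fret is one semitone, so E2 + 11 = D#3.
(Equivalently spelled Eb3.)

D#3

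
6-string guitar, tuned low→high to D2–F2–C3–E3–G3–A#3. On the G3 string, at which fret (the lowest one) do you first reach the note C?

5

From G3, count semitones up the chromatic scale until reaching C: G–G#–A–A#–B–C — 5 steps.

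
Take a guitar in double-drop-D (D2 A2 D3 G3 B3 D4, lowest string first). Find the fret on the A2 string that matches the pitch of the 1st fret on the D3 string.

6

Fret 1 on D3 is MIDI 50 + 1 = 51 (D♯3). On the A2 string (open MIDI 45), that pitch is 51 − 45 = fret 6.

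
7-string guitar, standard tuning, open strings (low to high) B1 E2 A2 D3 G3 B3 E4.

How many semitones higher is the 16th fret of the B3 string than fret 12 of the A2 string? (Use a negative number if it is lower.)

B3 at fret 16 → D♯5 (MIDI 75); A2 at fret 12 → A3 (MIDI 57).
75 − 57 = 18, so the two pitches are 18 semitones apart.

18 semitones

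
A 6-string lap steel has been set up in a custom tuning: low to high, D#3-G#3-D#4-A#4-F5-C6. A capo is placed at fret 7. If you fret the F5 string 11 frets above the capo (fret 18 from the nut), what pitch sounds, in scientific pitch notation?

B6

The capo raises the open F5 by 7 semitones to C6; fretting 11 more gives F5 + 7 + 11 = F5 + 18 semitones = B6.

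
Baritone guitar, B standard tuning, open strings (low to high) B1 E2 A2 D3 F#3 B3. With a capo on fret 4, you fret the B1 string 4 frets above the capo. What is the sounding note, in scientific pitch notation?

The capo raises the open B1 by 4 semitones to D#2; fretting 4 more gives B1 + 4 + 4 = B1 + 8 semitones = G2.

G2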